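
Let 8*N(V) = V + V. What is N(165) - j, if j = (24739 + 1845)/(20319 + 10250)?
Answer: 4937549/122276 ≈ 40.380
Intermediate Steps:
j = 26584/30569 ≈ 0.86964
N(V) = V/4 (N(V) = (V + V)/8 = (2*V)/8 = V/4)
N(165) - j = (1/4)*165 - 1*26584/30569 = 165/4 - 26584/30569 = 4937549/122276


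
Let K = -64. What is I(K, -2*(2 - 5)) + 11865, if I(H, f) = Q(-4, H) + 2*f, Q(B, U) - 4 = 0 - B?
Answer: 11885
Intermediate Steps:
Q(B, U) = 4 - B (Q(B, U) = 4 + (0 - B) = 4 - B)
I(H, f) = 8 + 2*f (I(H, f) = (4 - 1*(-4)) + 2*f = (4 + 4) + 2*f = 8 + 2*f)
I(K, -2*(2 - 5)) + 11865 = (8 + 2*(-2*(2 - 5))) + 11865 = (8 + 2*(-2*(-3))) + 11865 = (8 + 2*6) + 11865 = (8 + 12) + 11865 = 20 + 11865 = 11885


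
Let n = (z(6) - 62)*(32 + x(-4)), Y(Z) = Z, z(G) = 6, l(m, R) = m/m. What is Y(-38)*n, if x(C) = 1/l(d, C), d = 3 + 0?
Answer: 70224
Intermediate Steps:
d = 3
l(m, R) = 1
x(C) = 1 (x(C) = 1/1 = 1*1 = 1)
n = -1848 (n = (6 - 62)*(32 + 1) = -56*33 = -1848)
Y(-38)*n = -38*(-1848) = 70224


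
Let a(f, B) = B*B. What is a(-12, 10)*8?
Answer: 800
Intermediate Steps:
a(f, B) = B²
a(-12, 10)*8 = 10²*8 = 100*8 = 800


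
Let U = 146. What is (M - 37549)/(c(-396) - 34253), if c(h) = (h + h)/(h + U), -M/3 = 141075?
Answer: 57596750/4281229 ≈ 13.453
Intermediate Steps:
M = -423225 (M = -3*141075 = -423225)
c(h) = 2*h/(146 + h) (c(h) = (h + h)/(h + 146) = (2*h)/(146 + h) = 2*h/(146 + h))
(M - 37549)/(c(-396) - 34253) = (-423225 - 37549)/(2*(-396)/(146 - 396) - 34253) = -460774/(2*(-396)/(-250) - 34253) = -460774/(2*(-396)*(-1/250) - 34253) = -460774/(396/125 - 34253) = -460774/(-4281229/125) = -460774*(-125/4281229) = 57596750/4281229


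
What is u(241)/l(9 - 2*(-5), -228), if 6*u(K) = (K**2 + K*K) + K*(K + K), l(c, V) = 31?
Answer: 116162/93 ≈ 1249.1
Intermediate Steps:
u(K) = 2*K**2/3 (u(K) = ((K**2 + K*K) + K*(K + K))/6 = ((K**2 + K**2) + K*(2*K))/6 = (2*K**2 + 2*K**2)/6 = (4*K**2)/6 = 2*K**2/3)
u(241)/l(9 - 2*(-5), -228) = ((2/3)*241**2)/31 = ((2/3)*58081)*(1/31) = (116162/3)*(1/31) = 116162/93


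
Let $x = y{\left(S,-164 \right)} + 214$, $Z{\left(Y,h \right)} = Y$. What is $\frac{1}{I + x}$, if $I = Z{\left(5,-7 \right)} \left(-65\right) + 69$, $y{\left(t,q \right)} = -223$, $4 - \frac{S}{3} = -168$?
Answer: $- \frac{1}{265} \approx -0.0037736$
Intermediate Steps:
$S = 516$ ($S = 12 - -504 = 12 + 504 = 516$)
$x = -9$ ($x = -223 + 214 = -9$)
$I = -256$ ($I = 5 \left(-65\right) + 69 = -325 + 69 = -256$)
$\frac{1}{I + x} = \frac{1}{-256 - 9} = \frac{1}{-265} = - \frac{1}{265}$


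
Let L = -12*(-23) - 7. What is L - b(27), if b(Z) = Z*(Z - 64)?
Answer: 1268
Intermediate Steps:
b(Z) = Z*(-64 + Z)
L = 269 (L = 276 - 7 = 269)
L - b(27) = 269 - 27*(-64 + 27) = 269 - 27*(-37) = 269 - 1*(-999) = 269 + 999 = 1268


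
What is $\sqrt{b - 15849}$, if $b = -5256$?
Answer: $3 i \sqrt{2345} \approx 145.28 i$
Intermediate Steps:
$\sqrt{b - 15849} = \sqrt{-5256 - 15849} = \sqrt{-21105} = 3 i \sqrt{2345}$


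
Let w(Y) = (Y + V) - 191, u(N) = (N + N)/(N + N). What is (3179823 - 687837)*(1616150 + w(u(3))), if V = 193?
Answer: 4027430649858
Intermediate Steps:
u(N) = 1 (u(N) = (2*N)/((2*N)) = (2*N)*(1/(2*N)) = 1)
w(Y) = 2 + Y (w(Y) = (Y + 193) - 191 = (193 + Y) - 191 = 2 + Y)
(3179823 - 687837)*(1616150 + w(u(3))) = (3179823 - 687837)*(1616150 + (2 + 1)) = 2491986*(1616150 + 3) = 2491986*1616153 = 4027430649858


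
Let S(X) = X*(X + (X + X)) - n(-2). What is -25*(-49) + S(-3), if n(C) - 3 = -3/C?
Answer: 2495/2 ≈ 1247.5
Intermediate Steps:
n(C) = 3 - 3/C
S(X) = -9/2 + 3*X**2 (S(X) = X*(X + (X + X)) - (3 - 3/(-2)) = X*(X + 2*X) - (3 - 3*(-1/2)) = X*(3*X) - (3 + 3/2) = 3*X**2 - 1*9/2 = 3*X**2 - 9/2 = -9/2 + 3*X**2)
-25*(-49) + S(-3) = -25*(-49) + (-9/2 + 3*(-3)**2) = 1225 + (-9/2 + 3*9) = 1225 + (-9/2 + 27) = 1225 + 45/2 = 2495/2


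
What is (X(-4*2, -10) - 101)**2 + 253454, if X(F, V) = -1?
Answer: 263858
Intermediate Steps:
(X(-4*2, -10) - 101)**2 + 253454 = (-1 - 101)**2 + 253454 = (-102)**2 + 253454 = 10404 + 253454 = 263858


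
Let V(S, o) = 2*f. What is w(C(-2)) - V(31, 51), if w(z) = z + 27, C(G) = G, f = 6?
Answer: 13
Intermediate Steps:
V(S, o) = 12 (V(S, o) = 2*6 = 12)
w(z) = 27 + z
w(C(-2)) - V(31, 51) = (27 - 2) - 1*12 = 25 - 12 = 13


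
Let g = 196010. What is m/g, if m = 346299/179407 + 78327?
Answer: 7026379194/17582783035 ≈ 0.39962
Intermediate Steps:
m = 14052758388/179407 (m = 346299*(1/179407) + 78327 = 346299/179407 + 78327 = 14052758388/179407 ≈ 78329.)
m/g = (14052758388/179407)/196010 = (14052758388/179407)*(1/196010) = 7026379194/17582783035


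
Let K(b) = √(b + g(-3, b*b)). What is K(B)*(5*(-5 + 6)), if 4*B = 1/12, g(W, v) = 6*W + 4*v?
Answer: 5*I*√10355/24 ≈ 21.2*I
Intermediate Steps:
g(W, v) = 4*v + 6*W
B = 1/48 (B = (¼)/12 = (¼)*(1/12) = 1/48 ≈ 0.020833)
K(b) = √(-18 + b + 4*b²) (K(b) = √(b + (4*(b*b) + 6*(-3))) = √(b + (4*b² - 18)) = √(b + (-18 + 4*b²)) = √(-18 + b + 4*b²))
K(B)*(5*(-5 + 6)) = √(-18 + 1/48 + 4*(1/48)²)*(5*(-5 + 6)) = √(-18 + 1/48 + 4*(1/2304))*(5*1) = √(-18 + 1/48 + 1/576)*5 = √(-10355/576)*5 = (I*√10355/24)*5 = 5*I*√10355/24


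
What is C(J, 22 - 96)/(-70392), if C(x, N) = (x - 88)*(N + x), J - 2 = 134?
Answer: -124/2933 ≈ -0.042278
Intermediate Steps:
J = 136 (J = 2 + 134 = 136)
C(x, N) = (-88 + x)*(N + x)
C(J, 22 - 96)/(-70392) = (136**2 - 88*(22 - 96) - 88*136 + (22 - 96)*136)/(-70392) = (18496 - 88*(-74) - 11968 - 74*136)*(-1/70392) = (18496 + 6512 - 11968 - 10064)*(-1/70392) = 2976*(-1/70392) = -124/2933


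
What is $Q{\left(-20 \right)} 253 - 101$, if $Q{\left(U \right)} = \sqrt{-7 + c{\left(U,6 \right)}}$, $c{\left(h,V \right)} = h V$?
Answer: $-101 + 253 i \sqrt{127} \approx -101.0 + 2851.2 i$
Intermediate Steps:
$c{\left(h,V \right)} = V h$
$Q{\left(U \right)} = \sqrt{-7 + 6 U}$
$Q{\left(-20 \right)} 253 - 101 = \sqrt{-7 + 6 \left(-20\right)} 253 - 101 = \sqrt{-7 - 120} \cdot 253 - 101 = \sqrt{-127} \cdot 253 - 101 = i \sqrt{127} \cdot 253 - 101 = 253 i \sqrt{127} - 101 = -101 + 253 i \sqrt{127}$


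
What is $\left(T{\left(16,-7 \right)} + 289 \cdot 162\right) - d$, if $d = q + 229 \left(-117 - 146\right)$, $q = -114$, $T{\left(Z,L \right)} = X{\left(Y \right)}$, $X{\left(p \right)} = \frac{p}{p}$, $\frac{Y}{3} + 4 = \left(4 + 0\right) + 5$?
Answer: $107160$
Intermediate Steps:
$Y = 15$ ($Y = -12 + 3 \left(\left(4 + 0\right) + 5\right) = -12 + 3 \left(4 + 5\right) = -12 + 3 \cdot 9 = -12 + 27 = 15$)
$X{\left(p \right)} = 1$
$T{\left(Z,L \right)} = 1$
$d = -60341$ ($d = -114 + 229 \left(-117 - 146\right) = -114 + 229 \left(-263\right) = -114 - 60227 = -60341$)
$\left(T{\left(16,-7 \right)} + 289 \cdot 162\right) - d = \left(1 + 289 \cdot 162\right) - -60341 = \left(1 + 46818\right) + 60341 = 46819 + 60341 = 107160$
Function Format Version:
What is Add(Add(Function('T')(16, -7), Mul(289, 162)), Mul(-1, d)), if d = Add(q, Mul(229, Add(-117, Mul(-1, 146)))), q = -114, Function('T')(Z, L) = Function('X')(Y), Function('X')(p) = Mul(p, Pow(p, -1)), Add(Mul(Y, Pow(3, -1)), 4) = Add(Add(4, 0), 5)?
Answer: 107160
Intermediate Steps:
Y = 15 (Y = Add(-12, Mul(3, Add(Add(4, 0), 5))) = Add(-12, Mul(3, Add(4, 5))) = Add(-12, Mul(3, 9)) = Add(-12, 27) = 15)
Function('X')(p) = 1
Function('T')(Z, L) = 1
d = -60341 (d = Add(-114, Mul(229, Add(-117, Mul(-1, 146)))) = Add(-114, Mul(229, Add(-117, -146))) = Add(-114, Mul(229, -263)) = Add(-114, -60227) = -60341)
Add(Add(Function('T')(16, -7), Mul(289, 162)), Mul(-1, d)) = Add(Add(1, Mul(289, 162)), Mul(-1, -60341)) = Add(Add(1, 46818), 60341) = Add(46819, 60341) = 107160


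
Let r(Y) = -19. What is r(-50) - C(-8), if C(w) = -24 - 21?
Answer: 26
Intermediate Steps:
C(w) = -45
r(-50) - C(-8) = -19 - 1*(-45) = -19 + 45 = 26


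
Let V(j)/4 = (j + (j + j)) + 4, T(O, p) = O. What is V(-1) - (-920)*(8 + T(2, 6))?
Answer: 9204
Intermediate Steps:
V(j) = 16 + 12*j (V(j) = 4*((j + (j + j)) + 4) = 4*((j + 2*j) + 4) = 4*(3*j + 4) = 4*(4 + 3*j) = 16 + 12*j)
V(-1) - (-920)*(8 + T(2, 6)) = (16 + 12*(-1)) - (-920)*(8 + 2) = (16 - 12) - (-920)*10 = 4 - 115*(-80) = 4 + 9200 = 9204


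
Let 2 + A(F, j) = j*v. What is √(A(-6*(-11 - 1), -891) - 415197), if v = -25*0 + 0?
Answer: I*√415199 ≈ 644.36*I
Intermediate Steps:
v = 0 (v = -5*0 + 0 = 0 + 0 = 0)
A(F, j) = -2 (A(F, j) = -2 + j*0 = -2 + 0 = -2)
√(A(-6*(-11 - 1), -891) - 415197) = √(-2 - 415197) = √(-415199) = I*√415199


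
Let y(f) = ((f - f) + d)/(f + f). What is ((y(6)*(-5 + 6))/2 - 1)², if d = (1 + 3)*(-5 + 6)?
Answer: 25/36 ≈ 0.69444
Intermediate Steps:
d = 4 (d = 4*1 = 4)
y(f) = 2/f (y(f) = ((f - f) + 4)/(f + f) = (0 + 4)/((2*f)) = 4*(1/(2*f)) = 2/f)
((y(6)*(-5 + 6))/2 - 1)² = (((2/6)*(-5 + 6))/2 - 1)² = (((2*(⅙))*1)*(½) - 1)² = (((⅓)*1)*(½) - 1)² = ((⅓)*(½) - 1)² = (⅙ - 1)² = (-⅚)² = 25/36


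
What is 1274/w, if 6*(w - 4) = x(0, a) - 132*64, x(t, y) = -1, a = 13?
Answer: -7644/8425 ≈ -0.90730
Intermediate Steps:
w = -8425/6 (w = 4 + (-1 - 132*64)/6 = 4 + (-1 - 8448)/6 = 4 + (1/6)*(-8449) = 4 - 8449/6 = -8425/6 ≈ -1404.2)
1274/w = 1274/(-8425/6) = 1274*(-6/8425) = -7644/8425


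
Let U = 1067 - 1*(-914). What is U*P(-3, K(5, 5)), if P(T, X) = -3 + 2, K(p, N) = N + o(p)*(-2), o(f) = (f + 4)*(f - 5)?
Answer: -1981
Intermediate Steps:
o(f) = (-5 + f)*(4 + f) (o(f) = (4 + f)*(-5 + f) = (-5 + f)*(4 + f))
K(p, N) = 40 + N - 2*p² + 2*p (K(p, N) = N + (-20 + p² - p)*(-2) = N + (40 - 2*p² + 2*p) = 40 + N - 2*p² + 2*p)
P(T, X) = -1
U = 1981 (U = 1067 + 914 = 1981)
U*P(-3, K(5, 5)) = 1981*(-1) = -1981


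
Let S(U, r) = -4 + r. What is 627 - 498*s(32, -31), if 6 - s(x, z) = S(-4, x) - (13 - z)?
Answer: -10329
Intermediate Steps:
s(x, z) = 23 - x - z (s(x, z) = 6 - ((-4 + x) - (13 - z)) = 6 - ((-4 + x) + (-13 + z)) = 6 - (-17 + x + z) = 6 + (17 - x - z) = 23 - x - z)
627 - 498*s(32, -31) = 627 - 498*(23 - 1*32 - 1*(-31)) = 627 - 498*(23 - 32 + 31) = 627 - 498*22 = 627 - 10956 = -10329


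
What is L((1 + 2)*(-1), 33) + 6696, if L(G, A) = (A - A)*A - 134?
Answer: 6562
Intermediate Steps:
L(G, A) = -134 (L(G, A) = 0*A - 134 = 0 - 134 = -134)
L((1 + 2)*(-1), 33) + 6696 = -134 + 6696 = 6562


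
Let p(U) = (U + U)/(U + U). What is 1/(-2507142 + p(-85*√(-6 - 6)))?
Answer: -1/2507141 ≈ -3.9886e-7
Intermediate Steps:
p(U) = 1 (p(U) = (2*U)/((2*U)) = (2*U)*(1/(2*U)) = 1)
1/(-2507142 + p(-85*√(-6 - 6))) = 1/(-2507142 + 1) = 1/(-2507141) = -1/2507141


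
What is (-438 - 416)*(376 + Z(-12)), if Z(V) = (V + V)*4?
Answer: -239120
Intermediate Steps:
Z(V) = 8*V (Z(V) = (2*V)*4 = 8*V)
(-438 - 416)*(376 + Z(-12)) = (-438 - 416)*(376 + 8*(-12)) = -854*(376 - 96) = -854*280 = -239120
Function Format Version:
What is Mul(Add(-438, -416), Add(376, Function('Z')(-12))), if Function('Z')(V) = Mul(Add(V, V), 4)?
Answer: -239120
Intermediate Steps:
Function('Z')(V) = Mul(8, V) (Function('Z')(V) = Mul(Mul(2, V), 4) = Mul(8, V))
Mul(Add(-438, -416), Add(376, Function('Z')(-12))) = Mul(Add(-438, -416), Add(376, Mul(8, -12))) = Mul(-854, Add(376, -96)) = Mul(-854, 280) = -239120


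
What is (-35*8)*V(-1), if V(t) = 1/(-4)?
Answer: 70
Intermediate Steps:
V(t) = -¼ (V(t) = 1*(-¼) = -¼)
(-35*8)*V(-1) = -35*8*(-¼) = -280*(-¼) = 70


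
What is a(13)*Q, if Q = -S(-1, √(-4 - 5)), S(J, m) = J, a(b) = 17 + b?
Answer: 30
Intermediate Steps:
Q = 1 (Q = -1*(-1) = 1)
a(13)*Q = (17 + 13)*1 = 30*1 = 30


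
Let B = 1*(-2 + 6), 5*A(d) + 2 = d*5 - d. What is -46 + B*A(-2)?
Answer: -54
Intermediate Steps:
A(d) = -⅖ + 4*d/5 (A(d) = -⅖ + (d*5 - d)/5 = -⅖ + (5*d - d)/5 = -⅖ + (4*d)/5 = -⅖ + 4*d/5)
B = 4 (B = 1*4 = 4)
-46 + B*A(-2) = -46 + 4*(-⅖ + (⅘)*(-2)) = -46 + 4*(-⅖ - 8/5) = -46 + 4*(-2) = -46 - 8 = -54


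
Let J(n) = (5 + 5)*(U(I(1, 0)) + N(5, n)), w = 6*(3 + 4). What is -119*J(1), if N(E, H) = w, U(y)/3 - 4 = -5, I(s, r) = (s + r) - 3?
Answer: -46410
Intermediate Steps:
w = 42 (w = 6*7 = 42)
I(s, r) = -3 + r + s (I(s, r) = (r + s) - 3 = -3 + r + s)
U(y) = -3 (U(y) = 12 + 3*(-5) = 12 - 15 = -3)
N(E, H) = 42
J(n) = 390 (J(n) = (5 + 5)*(-3 + 42) = 10*39 = 390)
-119*J(1) = -119*390 = -46410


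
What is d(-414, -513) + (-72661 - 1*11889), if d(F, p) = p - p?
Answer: -84550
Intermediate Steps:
d(F, p) = 0
d(-414, -513) + (-72661 - 1*11889) = 0 + (-72661 - 1*11889) = 0 + (-72661 - 11889) = 0 - 84550 = -84550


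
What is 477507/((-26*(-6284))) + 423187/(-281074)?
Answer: 32536408855/22961497208 ≈ 1.4170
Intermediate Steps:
477507/((-26*(-6284))) + 423187/(-281074) = 477507/163384 + 423187*(-1/281074) = 477507*(1/163384) - 423187/281074 = 477507/163384 - 423187/281074 = 32536408855/22961497208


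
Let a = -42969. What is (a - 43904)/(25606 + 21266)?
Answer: -86873/46872 ≈ -1.8534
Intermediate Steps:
(a - 43904)/(25606 + 21266) = (-42969 - 43904)/(25606 + 21266) = -86873/46872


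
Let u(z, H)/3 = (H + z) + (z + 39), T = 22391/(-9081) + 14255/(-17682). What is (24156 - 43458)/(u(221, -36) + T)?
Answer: -1033108937028/71278635251 ≈ -14.494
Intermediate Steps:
T = -175122439/53523414 (T = 22391*(-1/9081) + 14255*(-1/17682) = -22391/9081 - 14255/17682 = -175122439/53523414 ≈ -3.2719)
u(z, H) = 117 + 3*H + 6*z (u(z, H) = 3*((H + z) + (z + 39)) = 3*((H + z) + (39 + z)) = 3*(39 + H + 2*z) = 117 + 3*H + 6*z)
(24156 - 43458)/(u(221, -36) + T) = (24156 - 43458)/((117 + 3*(-36) + 6*221) - 175122439/53523414) = -19302/((117 - 108 + 1326) - 175122439/53523414) = -19302/(1335 - 175122439/53523414) = -19302/71278635251/53523414 = -19302*53523414/71278635251 = -1033108937028/71278635251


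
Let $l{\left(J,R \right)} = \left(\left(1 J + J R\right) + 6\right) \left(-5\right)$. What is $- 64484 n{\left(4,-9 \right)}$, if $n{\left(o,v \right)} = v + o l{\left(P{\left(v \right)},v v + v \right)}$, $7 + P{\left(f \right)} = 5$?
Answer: $-179974844$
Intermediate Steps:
$P{\left(f \right)} = -2$ ($P{\left(f \right)} = -7 + 5 = -2$)
$l{\left(J,R \right)} = -30 - 5 J - 5 J R$ ($l{\left(J,R \right)} = \left(\left(J + J R\right) + 6\right) \left(-5\right) = \left(6 + J + J R\right) \left(-5\right) = -30 - 5 J - 5 J R$)
$n{\left(o,v \right)} = v + o \left(-20 + 10 v + 10 v^{2}\right)$ ($n{\left(o,v \right)} = v + o \left(-30 - -10 - - 10 \left(v v + v\right)\right) = v + o \left(-30 + 10 - - 10 \left(v^{2} + v\right)\right) = v + o \left(-30 + 10 - - 10 \left(v + v^{2}\right)\right) = v + o \left(-30 + 10 + \left(10 v + 10 v^{2}\right)\right) = v + o \left(-20 + 10 v + 10 v^{2}\right)$)
$- 64484 n{\left(4,-9 \right)} = - 64484 \left(-9 + 10 \cdot 4 \left(-2 - 9 \left(1 - 9\right)\right)\right) = - 64484 \left(-9 + 10 \cdot 4 \left(-2 - -72\right)\right) = - 64484 \left(-9 + 10 \cdot 4 \left(-2 + 72\right)\right) = - 64484 \left(-9 + 10 \cdot 4 \cdot 70\right) = - 64484 \left(-9 + 2800\right) = \left(-64484\right) 2791 = -179974844$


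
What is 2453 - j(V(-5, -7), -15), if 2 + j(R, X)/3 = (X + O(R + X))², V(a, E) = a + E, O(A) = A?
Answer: -2833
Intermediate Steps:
V(a, E) = E + a
j(R, X) = -6 + 3*(R + 2*X)² (j(R, X) = -6 + 3*(X + (R + X))² = -6 + 3*(R + 2*X)²)
2453 - j(V(-5, -7), -15) = 2453 - (-6 + 3*((-7 - 5) + 2*(-15))²) = 2453 - (-6 + 3*(-12 - 30)²) = 2453 - (-6 + 3*(-42)²) = 2453 - (-6 + 3*1764) = 2453 - (-6 + 5292) = 2453 - 1*5286 = 2453 - 5286 = -2833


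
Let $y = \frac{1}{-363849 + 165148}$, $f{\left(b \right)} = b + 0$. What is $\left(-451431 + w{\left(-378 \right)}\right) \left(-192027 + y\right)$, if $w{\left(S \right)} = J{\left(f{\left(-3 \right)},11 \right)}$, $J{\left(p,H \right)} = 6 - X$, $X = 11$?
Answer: $\frac{17224972571748608}{198701} \approx 8.6688 \cdot 10^{10}$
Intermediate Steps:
$f{\left(b \right)} = b$
$J{\left(p,H \right)} = -5$ ($J{\left(p,H \right)} = 6 - 11 = -5$)
$w{\left(S \right)} = -5$
$y = - \frac{1}{198701}$ ($y = \frac{1}{-198701} = - \frac{1}{198701} \approx -5.0327 \cdot 10^{-6}$)
$\left(-451431 + w{\left(-378 \right)}\right) \left(-192027 + y\right) = \left(-451431 - 5\right) \left(-192027 - \frac{1}{198701}\right) = \left(-451436\right) \left(- \frac{38155956928}{198701}\right) = \frac{17224972571748608}{198701}$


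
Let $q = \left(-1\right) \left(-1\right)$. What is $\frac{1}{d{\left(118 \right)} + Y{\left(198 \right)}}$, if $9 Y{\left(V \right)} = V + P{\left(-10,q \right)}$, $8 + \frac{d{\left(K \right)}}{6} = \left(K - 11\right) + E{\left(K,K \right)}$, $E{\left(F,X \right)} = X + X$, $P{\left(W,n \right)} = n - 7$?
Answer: $\frac{3}{6094} \approx 0.00049229$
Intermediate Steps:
$q = 1$
$P{\left(W,n \right)} = -7 + n$
$E{\left(F,X \right)} = 2 X$
$d{\left(K \right)} = -114 + 18 K$ ($d{\left(K \right)} = -48 + 6 \left(\left(K - 11\right) + 2 K\right) = -48 + 6 \left(\left(-11 + K\right) + 2 K\right) = -48 + 6 \left(-11 + 3 K\right) = -48 + \left(-66 + 18 K\right) = -114 + 18 K$)
$Y{\left(V \right)} = - \frac{2}{3} + \frac{V}{9}$ ($Y{\left(V \right)} = \frac{V + \left(-7 + 1\right)}{9} = \frac{V - 6}{9} = \frac{-6 + V}{9} = - \frac{2}{3} + \frac{V}{9}$)
$\frac{1}{d{\left(118 \right)} + Y{\left(198 \right)}} = \frac{1}{\left(-114 + 18 \cdot 118\right) + \left(- \frac{2}{3} + \frac{1}{9} \cdot 198\right)} = \frac{1}{\left(-114 + 2124\right) + \left(- \frac{2}{3} + 22\right)} = \frac{1}{2010 + \frac{64}{3}} = \frac{1}{\frac{6094}{3}} = \frac{3}{6094}$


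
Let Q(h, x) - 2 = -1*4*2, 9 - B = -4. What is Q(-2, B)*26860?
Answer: -161160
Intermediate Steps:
B = 13 (B = 9 - 1*(-4) = 9 + 4 = 13)
Q(h, x) = -6 (Q(h, x) = 2 - 1*4*2 = 2 - 4*2 = 2 - 8 = -6)
Q(-2, B)*26860 = -6*26860 = -161160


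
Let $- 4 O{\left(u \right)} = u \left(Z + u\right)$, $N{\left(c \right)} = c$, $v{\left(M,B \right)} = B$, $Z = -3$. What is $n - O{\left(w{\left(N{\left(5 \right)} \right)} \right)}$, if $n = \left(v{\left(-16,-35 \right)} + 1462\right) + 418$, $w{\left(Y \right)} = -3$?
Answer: $\frac{3699}{2} \approx 1849.5$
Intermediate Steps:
$O{\left(u \right)} = - \frac{u \left(-3 + u\right)}{4}$
$n = 1845$ ($n = \left(-35 + 1462\right) + 418 = 1427 + 418 = 1845$)
$n - O{\left(w{\left(N{\left(5 \right)} \right)} \right)} = 1845 - \frac{1}{4} \left(-3\right) \left(3 - -3\right) = 1845 - \frac{1}{4} \left(-3\right) \left(3 + 3\right) = 1845 - \frac{1}{4} \left(-3\right) 6 = 1845 - - \frac{9}{2} = 1845 + \frac{9}{2} = \frac{3699}{2}$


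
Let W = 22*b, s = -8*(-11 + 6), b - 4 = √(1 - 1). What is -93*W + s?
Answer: -8144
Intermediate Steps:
b = 4 (b = 4 + √(1 - 1) = 4 + √0 = 4 + 0 = 4)
s = 40 (s = -8*(-5) = 40)
W = 88 (W = 22*4 = 88)
-93*W + s = -93*88 + 40 = -8184 + 40 = -8144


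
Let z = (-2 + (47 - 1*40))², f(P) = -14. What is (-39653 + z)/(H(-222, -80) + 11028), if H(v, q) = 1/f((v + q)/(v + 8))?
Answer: -554792/154391 ≈ -3.5934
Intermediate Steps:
H(v, q) = -1/14 (H(v, q) = 1/(-14) = -1/14)
z = 25 (z = (-2 + (47 - 40))² = (-2 + 7)² = 5² = 25)
(-39653 + z)/(H(-222, -80) + 11028) = (-39653 + 25)/(-1/14 + 11028) = -39628/154391/14 = -39628*14/154391 = -554792/154391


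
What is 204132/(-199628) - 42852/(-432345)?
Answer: -6641749207/7192347305 ≈ -0.92345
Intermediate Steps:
204132/(-199628) - 42852/(-432345) = 204132*(-1/199628) - 42852*(-1/432345) = -51033/49907 + 14284/144115 = -6641749207/7192347305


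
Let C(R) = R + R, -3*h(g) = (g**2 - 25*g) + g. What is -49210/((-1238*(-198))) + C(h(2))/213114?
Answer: -79395073/395752698 ≈ -0.20062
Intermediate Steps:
h(g) = 8*g - g**2/3 (h(g) = -((g**2 - 25*g) + g)/3 = -(g**2 - 24*g)/3 = 8*g - g**2/3)
C(R) = 2*R
-49210/((-1238*(-198))) + C(h(2))/213114 = -49210/((-1238*(-198))) + (2*((1/3)*2*(24 - 1*2)))/213114 = -49210/245124 + (2*((1/3)*2*(24 - 2)))*(1/213114) = -49210*1/245124 + (2*((1/3)*2*22))*(1/213114) = -24605/122562 + (2*(44/3))*(1/213114) = -24605/122562 + (88/3)*(1/213114) = -24605/122562 + 4/29061 = -79395073/395752698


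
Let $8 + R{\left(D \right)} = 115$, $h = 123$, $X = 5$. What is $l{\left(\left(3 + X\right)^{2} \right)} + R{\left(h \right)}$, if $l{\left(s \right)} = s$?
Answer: $171$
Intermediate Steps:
$R{\left(D \right)} = 107$ ($R{\left(D \right)} = -8 + 115 = 107$)
$l{\left(\left(3 + X\right)^{2} \right)} + R{\left(h \right)} = \left(3 + 5\right)^{2} + 107 = 8^{2} + 107 = 64 + 107 = 171$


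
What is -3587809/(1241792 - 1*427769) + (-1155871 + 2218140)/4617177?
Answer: -71693323274/17162046909 ≈ -4.1774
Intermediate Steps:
-3587809/(1241792 - 1*427769) + (-1155871 + 2218140)/4617177 = -3587809/(1241792 - 427769) + 1062269*(1/4617177) = -3587809/814023 + 1062269/4617177 = -71693323274/17162046909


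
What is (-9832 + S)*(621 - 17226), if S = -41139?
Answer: 846373455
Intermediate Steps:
(-9832 + S)*(621 - 17226) = (-9832 - 41139)*(621 - 17226) = -50971*(-16605) = 846373455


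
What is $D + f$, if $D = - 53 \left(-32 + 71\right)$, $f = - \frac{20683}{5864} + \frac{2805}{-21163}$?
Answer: $- \frac{256968515593}{124099832} \approx -2070.7$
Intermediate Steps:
$f = - \frac{454162849}{124099832}$ ($f = \left(-20683\right) \frac{1}{5864} + 2805 \left(- \frac{1}{21163}\right) = - \frac{20683}{5864} - \frac{2805}{21163} = - \frac{454162849}{124099832} \approx -3.6597$)
$D = -2067$ ($D = \left(-53\right) 39 = -2067$)
$D + f = -2067 - \frac{454162849}{124099832} = - \frac{256968515593}{124099832}$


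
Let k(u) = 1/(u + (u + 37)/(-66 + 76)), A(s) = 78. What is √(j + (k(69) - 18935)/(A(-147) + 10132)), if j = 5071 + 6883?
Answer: √1973619819588181/406358 ≈ 109.33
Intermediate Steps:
k(u) = 1/(37/10 + 11*u/10) (k(u) = 1/(u + (37 + u)/10) = 1/(u + (37 + u)*(⅒)) = 1/(u + (37/10 + u/10)) = 1/(37/10 + 11*u/10))
j = 11954
√(j + (k(69) - 18935)/(A(-147) + 10132)) = √(11954 + (10/(37 + 11*69) - 18935)/(78 + 10132)) = √(11954 + (10/(37 + 759) - 18935)/10210) = √(11954 + (10/796 - 18935)*(1/10210)) = √(11954 + (10*(1/796) - 18935)*(1/10210)) = √(11954 + (5/398 - 18935)*(1/10210)) = √(11954 - 7536125/398*1/10210) = √(11954 - 1507225/812716) = √(9713699839/812716) = √1973619819588181/406358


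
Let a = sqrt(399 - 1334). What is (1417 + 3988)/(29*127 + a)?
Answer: 19906615/13565424 - 5405*I*sqrt(935)/13565424 ≈ 1.4675 - 0.012183*I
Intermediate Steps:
a = I*sqrt(935) (a = sqrt(-935) = I*sqrt(935) ≈ 30.578*I)
(1417 + 3988)/(29*127 + a) = (1417 + 3988)/(29*127 + I*sqrt(935)) = 5405/(3683 + I*sqrt(935))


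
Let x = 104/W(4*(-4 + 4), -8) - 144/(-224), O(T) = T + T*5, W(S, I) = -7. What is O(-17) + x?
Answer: -1627/14 ≈ -116.21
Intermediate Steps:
O(T) = 6*T (O(T) = T + 5*T = 6*T)
x = -199/14 (x = 104/(-7) - 144/(-224) = 104*(-1/7) - 144*(-1/224) = -104/7 + 9/14 = -199/14 ≈ -14.214)
O(-17) + x = 6*(-17) - 199/14 = -102 - 199/14 = -1627/14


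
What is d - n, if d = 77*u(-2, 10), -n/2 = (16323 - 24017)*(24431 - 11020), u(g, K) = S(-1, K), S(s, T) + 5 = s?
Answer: -206368930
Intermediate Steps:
S(s, T) = -5 + s
u(g, K) = -6 (u(g, K) = -5 - 1 = -6)
n = 206368468 (n = -2*(16323 - 24017)*(24431 - 11020) = -(-15388)*13411 = -2*(-103184234) = 206368468)
d = -462 (d = 77*(-6) = -462)
d - n = -462 - 1*206368468 = -462 - 206368468 = -206368930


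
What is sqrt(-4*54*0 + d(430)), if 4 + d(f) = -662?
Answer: 3*I*sqrt(74) ≈ 25.807*I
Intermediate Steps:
d(f) = -666 (d(f) = -4 - 662 = -666)
sqrt(-4*54*0 + d(430)) = sqrt(-4*54*0 - 666) = sqrt(-216*0 - 666) = sqrt(0 - 666) = sqrt(-666) = 3*I*sqrt(74)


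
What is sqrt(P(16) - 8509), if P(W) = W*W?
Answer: 3*I*sqrt(917) ≈ 90.846*I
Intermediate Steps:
P(W) = W**2
sqrt(P(16) - 8509) = sqrt(16**2 - 8509) = sqrt(256 - 8509) = sqrt(-8253) = 3*I*sqrt(917)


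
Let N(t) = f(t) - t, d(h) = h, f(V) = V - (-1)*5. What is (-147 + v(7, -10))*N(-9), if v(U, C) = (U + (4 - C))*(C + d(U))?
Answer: -1050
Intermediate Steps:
f(V) = 5 + V (f(V) = V - 1*(-5) = V + 5 = 5 + V)
N(t) = 5 (N(t) = (5 + t) - t = 5)
v(U, C) = (C + U)*(4 + U - C) (v(U, C) = (U + (4 - C))*(C + U) = (4 + U - C)*(C + U) = (C + U)*(4 + U - C))
(-147 + v(7, -10))*N(-9) = (-147 + (7² - 1*(-10)² + 4*(-10) + 4*7))*5 = (-147 + (49 - 1*100 - 40 + 28))*5 = (-147 + (49 - 100 - 40 + 28))*5 = (-147 - 63)*5 = -210*5 = -1050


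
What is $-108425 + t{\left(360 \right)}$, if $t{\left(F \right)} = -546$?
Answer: $-108971$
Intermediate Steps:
$-108425 + t{\left(360 \right)} = -108425 - 546 = -108971$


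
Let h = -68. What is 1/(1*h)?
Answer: -1/68 ≈ -0.014706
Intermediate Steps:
1/(1*h) = 1/(1*(-68)) = 1/(-68) = -1/68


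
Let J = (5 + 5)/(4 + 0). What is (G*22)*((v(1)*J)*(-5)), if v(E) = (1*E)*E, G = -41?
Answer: 11275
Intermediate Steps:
v(E) = E² (v(E) = E*E = E²)
J = 5/2 (J = 10/4 = 10*(¼) = 5/2 ≈ 2.5000)
(G*22)*((v(1)*J)*(-5)) = (-41*22)*((1²*(5/2))*(-5)) = -902*1*(5/2)*(-5) = -2255*(-5) = -902*(-25/2) = 11275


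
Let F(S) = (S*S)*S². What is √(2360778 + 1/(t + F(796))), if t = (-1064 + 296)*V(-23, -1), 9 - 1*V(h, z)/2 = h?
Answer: √1486344976260317868622067617/25091824144 ≈ 1536.5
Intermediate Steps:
V(h, z) = 18 - 2*h
t = -49152 (t = (-1064 + 296)*(18 - 2*(-23)) = -768*(18 + 46) = -768*64 = -49152)
F(S) = S⁴ (F(S) = S²*S² = S⁴)
√(2360778 + 1/(t + F(796))) = √(2360778 + 1/(-49152 + 796⁴)) = √(2360778 + 1/(-49152 + 401469235456)) = √(2360778 + 1/401469186304) = √(947779622704384513/401469186304) = √1486344976260317868622067617/25091824144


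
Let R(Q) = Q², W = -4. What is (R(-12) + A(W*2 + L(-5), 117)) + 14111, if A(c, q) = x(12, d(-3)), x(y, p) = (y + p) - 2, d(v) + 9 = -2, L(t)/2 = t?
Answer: 14254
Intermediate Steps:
L(t) = 2*t
d(v) = -11 (d(v) = -9 - 2 = -11)
x(y, p) = -2 + p + y (x(y, p) = (p + y) - 2 = -2 + p + y)
A(c, q) = -1 (A(c, q) = -2 - 11 + 12 = -1)
(R(-12) + A(W*2 + L(-5), 117)) + 14111 = ((-12)² - 1) + 14111 = (144 - 1) + 14111 = 143 + 14111 = 14254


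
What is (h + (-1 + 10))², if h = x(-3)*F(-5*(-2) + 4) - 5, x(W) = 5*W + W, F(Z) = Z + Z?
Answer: 250000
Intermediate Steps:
F(Z) = 2*Z
x(W) = 6*W
h = -509 (h = (6*(-3))*(2*(-5*(-2) + 4)) - 5 = -36*(10 + 4) - 5 = -36*14 - 5 = -18*28 - 5 = -504 - 5 = -509)
(h + (-1 + 10))² = (-509 + (-1 + 10))² = (-509 + 9)² = (-500)² = 250000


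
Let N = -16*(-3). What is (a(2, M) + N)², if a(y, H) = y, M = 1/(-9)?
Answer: 2500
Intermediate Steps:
M = -⅑ ≈ -0.11111
N = 48
(a(2, M) + N)² = (2 + 48)² = 50² = 2500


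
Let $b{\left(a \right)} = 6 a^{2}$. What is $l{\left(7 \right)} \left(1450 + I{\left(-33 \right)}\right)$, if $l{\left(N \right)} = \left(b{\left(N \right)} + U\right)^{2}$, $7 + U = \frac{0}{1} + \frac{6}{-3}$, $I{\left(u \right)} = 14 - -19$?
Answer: $120456675$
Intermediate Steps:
$I{\left(u \right)} = 33$ ($I{\left(u \right)} = 14 + 19 = 33$)
$U = -9$ ($U = -7 + \left(\frac{0}{1} + \frac{6}{-3}\right) = -7 + \left(0 \cdot 1 + 6 \left(- \frac{1}{3}\right)\right) = -7 + \left(0 - 2\right) = -7 - 2 = -9$)
$l{\left(N \right)} = \left(-9 + 6 N^{2}\right)^{2}$ ($l{\left(N \right)} = \left(6 N^{2} - 9\right)^{2} = \left(-9 + 6 N^{2}\right)^{2}$)
$l{\left(7 \right)} \left(1450 + I{\left(-33 \right)}\right) = 9 \left(-3 + 2 \cdot 7^{2}\right)^{2} \left(1450 + 33\right) = 9 \left(-3 + 2 \cdot 49\right)^{2} \cdot 1483 = 9 \left(-3 + 98\right)^{2} \cdot 1483 = 9 \cdot 95^{2} \cdot 1483 = 9 \cdot 9025 \cdot 1483 = 81225 \cdot 1483 = 120456675$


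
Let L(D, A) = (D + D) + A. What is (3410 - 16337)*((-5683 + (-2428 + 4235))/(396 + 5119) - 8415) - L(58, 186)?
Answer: 599974027597/5515 ≈ 1.0879e+8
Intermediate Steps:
L(D, A) = A + 2*D (L(D, A) = 2*D + A = A + 2*D)
(3410 - 16337)*((-5683 + (-2428 + 4235))/(396 + 5119) - 8415) - L(58, 186) = (3410 - 16337)*((-5683 + (-2428 + 4235))/(396 + 5119) - 8415) - (186 + 2*58) = -12927*((-5683 + 1807)/5515 - 8415) - (186 + 116) = -12927*(-3876*1/5515 - 8415) - 1*302 = -12927*(-3876/5515 - 8415) - 302 = -12927*(-46412601/5515) - 302 = 599975693127/5515 - 302 = 599974027597/5515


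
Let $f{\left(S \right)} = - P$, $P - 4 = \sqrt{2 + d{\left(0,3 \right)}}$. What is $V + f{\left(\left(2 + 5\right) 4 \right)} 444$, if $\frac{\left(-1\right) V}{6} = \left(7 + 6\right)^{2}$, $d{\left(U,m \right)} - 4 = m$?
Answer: $-4122$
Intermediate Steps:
$d{\left(U,m \right)} = 4 + m$
$P = 7$ ($P = 4 + \sqrt{2 + \left(4 + 3\right)} = 4 + \sqrt{2 + 7} = 4 + \sqrt{9} = 4 + 3 = 7$)
$f{\left(S \right)} = -7$ ($f{\left(S \right)} = \left(-1\right) 7 = -7$)
$V = -1014$ ($V = - 6 \left(7 + 6\right)^{2} = - 6 \cdot 13^{2} = \left(-6\right) 169 = -1014$)
$V + f{\left(\left(2 + 5\right) 4 \right)} 444 = -1014 - 3108 = -4122$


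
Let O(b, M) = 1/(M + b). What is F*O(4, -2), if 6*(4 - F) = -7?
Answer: 31/12 ≈ 2.5833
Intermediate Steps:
F = 31/6 (F = 4 - ⅙*(-7) = 4 + 7/6 = 31/6 ≈ 5.1667)
F*O(4, -2) = 31/(6*(-2 + 4)) = (31/6)/2 = (31/6)*(½) = 31/12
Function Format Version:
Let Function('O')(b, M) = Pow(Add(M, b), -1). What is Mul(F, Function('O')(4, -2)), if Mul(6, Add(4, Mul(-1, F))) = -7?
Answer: Rational(31, 12) ≈ 2.5833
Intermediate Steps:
F = Rational(31, 6) (F = Add(4, Mul(Rational(-1, 6), -7)) = Add(4, Rational(7, 6)) = Rational(31, 6) ≈ 5.1667)
Mul(F, Function('O')(4, -2)) = Mul(Rational(31, 6), Pow(Add(-2, 4), -1)) = Mul(Rational(31, 6), Pow(2, -1)) = Mul(Rational(31, 6), Rational(1, 2)) = Rational(31, 12)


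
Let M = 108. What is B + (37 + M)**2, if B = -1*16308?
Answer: 4717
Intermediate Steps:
B = -16308
B + (37 + M)**2 = -16308 + (37 + 108)**2 = -16308 + 145**2 = -16308 + 21025 = 4717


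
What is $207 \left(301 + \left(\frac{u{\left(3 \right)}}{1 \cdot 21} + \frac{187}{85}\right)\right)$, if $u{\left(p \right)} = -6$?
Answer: $\frac{2194614}{35} \approx 62703.0$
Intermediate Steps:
$207 \left(301 + \left(\frac{u{\left(3 \right)}}{1 \cdot 21} + \frac{187}{85}\right)\right) = 207 \left(301 + \left(- \frac{6}{1 \cdot 21} + \frac{187}{85}\right)\right) = 207 \left(301 + \left(- \frac{6}{21} + 187 \cdot \frac{1}{85}\right)\right) = 207 \left(301 + \left(\left(-6\right) \frac{1}{21} + \frac{11}{5}\right)\right) = 207 \left(301 + \left(- \frac{2}{7} + \frac{11}{5}\right)\right) = 207 \left(301 + \frac{67}{35}\right) = 207 \cdot \frac{10602}{35} = \frac{2194614}{35}$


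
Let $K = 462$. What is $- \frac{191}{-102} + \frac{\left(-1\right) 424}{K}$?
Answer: $\frac{7499}{7854} \approx 0.9548$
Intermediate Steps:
$- \frac{191}{-102} + \frac{\left(-1\right) 424}{K} = - \frac{191}{-102} + \frac{\left(-1\right) 424}{462} = \left(-191\right) \left(- \frac{1}{102}\right) - \frac{212}{231} = \frac{191}{102} - \frac{212}{231} = \frac{7499}{7854}$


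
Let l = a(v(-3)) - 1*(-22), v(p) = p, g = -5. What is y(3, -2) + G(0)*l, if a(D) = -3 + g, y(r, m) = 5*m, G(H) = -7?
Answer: -108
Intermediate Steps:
a(D) = -8 (a(D) = -3 - 5 = -8)
l = 14 (l = -8 - 1*(-22) = -8 + 22 = 14)
y(3, -2) + G(0)*l = 5*(-2) - 7*14 = -10 - 98 = -108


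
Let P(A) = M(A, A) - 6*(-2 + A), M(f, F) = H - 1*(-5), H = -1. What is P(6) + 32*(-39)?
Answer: -1268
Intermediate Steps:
M(f, F) = 4 (M(f, F) = -1 - 1*(-5) = -1 + 5 = 4)
P(A) = 16 - 6*A (P(A) = 4 - 6*(-2 + A) = 4 - (-12 + 6*A) = 4 + (12 - 6*A) = 16 - 6*A)
P(6) + 32*(-39) = (16 - 6*6) + 32*(-39) = (16 - 36) - 1248 = -20 - 1248 = -1268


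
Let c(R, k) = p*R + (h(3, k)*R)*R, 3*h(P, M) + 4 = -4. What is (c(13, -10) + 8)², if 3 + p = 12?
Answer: 954529/9 ≈ 1.0606e+5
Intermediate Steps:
p = 9 (p = -3 + 12 = 9)
h(P, M) = -8/3 (h(P, M) = -4/3 + (⅓)*(-4) = -4/3 - 4/3 = -8/3)
c(R, k) = 9*R - 8*R²/3 (c(R, k) = 9*R + (-8*R/3)*R = 9*R - 8*R²/3)
(c(13, -10) + 8)² = ((⅓)*13*(27 - 8*13) + 8)² = ((⅓)*13*(27 - 104) + 8)² = ((⅓)*13*(-77) + 8)² = (-1001/3 + 8)² = (-977/3)² = 954529/9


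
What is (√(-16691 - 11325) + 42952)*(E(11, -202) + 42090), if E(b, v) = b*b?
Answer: 1813046872 + 168844*I*√1751 ≈ 1.813e+9 + 7.0653e+6*I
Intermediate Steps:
E(b, v) = b²
(√(-16691 - 11325) + 42952)*(E(11, -202) + 42090) = (√(-16691 - 11325) + 42952)*(11² + 42090) = (√(-28016) + 42952)*(121 + 42090) = (4*I*√1751 + 42952)*42211 = (42952 + 4*I*√1751)*42211 = 1813046872 + 168844*I*√1751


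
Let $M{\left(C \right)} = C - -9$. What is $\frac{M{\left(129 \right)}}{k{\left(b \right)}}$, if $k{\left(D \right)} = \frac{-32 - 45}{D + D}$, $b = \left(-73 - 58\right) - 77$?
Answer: $\frac{57408}{77} \approx 745.56$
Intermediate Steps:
$b = -208$ ($b = -131 - 77 = -208$)
$M{\left(C \right)} = 9 + C$ ($M{\left(C \right)} = C + 9 = 9 + C$)
$k{\left(D \right)} = - \frac{77}{2 D}$
$\frac{M{\left(129 \right)}}{k{\left(b \right)}} = \frac{9 + 129}{\left(- \frac{77}{2}\right) \frac{1}{-208}} = \frac{138}{\left(- \frac{77}{2}\right) \left(- \frac{1}{208}\right)} = \frac{138}{\frac{77}{416}} = 138 \cdot \frac{416}{77} = \frac{57408}{77}$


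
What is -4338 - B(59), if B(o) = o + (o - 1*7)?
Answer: -4449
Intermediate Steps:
B(o) = -7 + 2*o (B(o) = o + (o - 7) = o + (-7 + o) = -7 + 2*o)
-4338 - B(59) = -4338 - (-7 + 2*59) = -4338 - (-7 + 118) = -4338 - 1*111 = -4338 - 111 = -4449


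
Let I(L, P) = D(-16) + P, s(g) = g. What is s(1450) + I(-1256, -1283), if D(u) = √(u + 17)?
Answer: 168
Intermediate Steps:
D(u) = √(17 + u)
I(L, P) = 1 + P (I(L, P) = √(17 - 16) + P = √1 + P = 1 + P)
s(1450) + I(-1256, -1283) = 1450 + (1 - 1283) = 1450 - 1282 = 168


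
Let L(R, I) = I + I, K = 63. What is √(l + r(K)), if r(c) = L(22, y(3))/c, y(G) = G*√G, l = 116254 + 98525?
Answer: √(94717539 + 42*√3)/21 ≈ 463.44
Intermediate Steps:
l = 214779
y(G) = G^(3/2)
L(R, I) = 2*I
r(c) = 6*√3/c (r(c) = (2*3^(3/2))/c = (2*(3*√3))/c = (6*√3)/c = 6*√3/c)
√(l + r(K)) = √(214779 + 6*√3/63) = √(214779 + 6*√3*(1/63)) = √(214779 + 2*√3/21)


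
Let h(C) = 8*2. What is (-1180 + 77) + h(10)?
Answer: -1087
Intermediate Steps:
h(C) = 16
(-1180 + 77) + h(10) = (-1180 + 77) + 16 = -1103 + 16 = -1087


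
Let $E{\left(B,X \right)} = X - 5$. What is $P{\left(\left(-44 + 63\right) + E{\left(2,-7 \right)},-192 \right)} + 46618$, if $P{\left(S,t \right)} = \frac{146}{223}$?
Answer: $\frac{10395960}{223} \approx 46619.0$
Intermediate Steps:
$E{\left(B,X \right)} = -5 + X$ ($E{\left(B,X \right)} = X - 5 = -5 + X$)
$P{\left(S,t \right)} = \frac{146}{223}$ ($P{\left(S,t \right)} = 146 \cdot \frac{1}{223} = \frac{146}{223}$)
$P{\left(\left(-44 + 63\right) + E{\left(2,-7 \right)},-192 \right)} + 46618 = \frac{146}{223} + 46618 = \frac{10395960}{223}$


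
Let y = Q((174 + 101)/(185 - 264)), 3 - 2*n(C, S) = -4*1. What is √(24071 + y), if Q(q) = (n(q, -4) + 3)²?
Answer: 3*√10717/2 ≈ 155.28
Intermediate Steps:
n(C, S) = 7/2 (n(C, S) = 3/2 - (-2) = 3/2 - ½*(-4) = 3/2 + 2 = 7/2)
Q(q) = 169/4 (Q(q) = (7/2 + 3)² = (13/2)² = 169/4)
y = 169/4 ≈ 42.250
√(24071 + y) = √(24071 + 169/4) = √(96453/4) = 3*√10717/2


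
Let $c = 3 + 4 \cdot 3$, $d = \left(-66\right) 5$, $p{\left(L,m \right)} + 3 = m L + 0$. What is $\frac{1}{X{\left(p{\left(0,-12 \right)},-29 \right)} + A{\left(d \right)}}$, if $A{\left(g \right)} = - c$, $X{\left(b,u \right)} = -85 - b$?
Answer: $- \frac{1}{97} \approx -0.010309$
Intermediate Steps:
$p{\left(L,m \right)} = -3 + L m$ ($p{\left(L,m \right)} = -3 + \left(m L + 0\right) = -3 + \left(L m + 0\right) = -3 + L m$)
$d = -330$
$c = 15$ ($c = 3 + 12 = 15$)
$A{\left(g \right)} = -15$ ($A{\left(g \right)} = \left(-1\right) 15 = -15$)
$\frac{1}{X{\left(p{\left(0,-12 \right)},-29 \right)} + A{\left(d \right)}} = \frac{1}{\left(-85 - \left(-3 + 0 \left(-12\right)\right)\right) - 15} = \frac{1}{\left(-85 - \left(-3 + 0\right)\right) - 15} = \frac{1}{\left(-85 - -3\right) - 15} = \frac{1}{\left(-85 + 3\right) - 15} = \frac{1}{-82 - 15} = \frac{1}{-97} = - \frac{1}{97}$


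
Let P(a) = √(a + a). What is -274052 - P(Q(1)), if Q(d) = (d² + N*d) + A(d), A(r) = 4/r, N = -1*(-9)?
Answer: -274052 - 2*√7 ≈ -2.7406e+5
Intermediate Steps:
N = 9
Q(d) = d² + 4/d + 9*d (Q(d) = (d² + 9*d) + 4/d = d² + 4/d + 9*d)
P(a) = √2*√a (P(a) = √(2*a) = √2*√a)
-274052 - P(Q(1)) = -274052 - √2*√((4 + 1²*(9 + 1))/1) = -274052 - √2*√(1*(4 + 1*10)) = -274052 - √2*√(1*(4 + 10)) = -274052 - √2*√(1*14) = -274052 - √2*√14 = -274052 - 2*√7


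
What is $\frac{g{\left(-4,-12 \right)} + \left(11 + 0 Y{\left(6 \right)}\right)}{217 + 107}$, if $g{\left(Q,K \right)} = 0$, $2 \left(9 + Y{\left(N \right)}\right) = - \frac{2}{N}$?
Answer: $\frac{11}{324} \approx 0.033951$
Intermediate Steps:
$Y{\left(N \right)} = -9 - \frac{1}{N}$ ($Y{\left(N \right)} = -9 + \frac{\left(-2\right) \frac{1}{N}}{2} = -9 - \frac{1}{N}$)
$\frac{g{\left(-4,-12 \right)} + \left(11 + 0 Y{\left(6 \right)}\right)}{217 + 107} = \frac{0 + \left(11 + 0 \left(-9 - \frac{1}{6}\right)\right)}{217 + 107} = \frac{0 + \left(11 + 0 \left(-9 - \frac{1}{6}\right)\right)}{324} = \left(0 + \left(11 + 0 \left(-9 - \frac{1}{6}\right)\right)\right) \frac{1}{324} = \left(0 + \left(11 + 0 \left(- \frac{55}{6}\right)\right)\right) \frac{1}{324} = \left(0 + \left(11 + 0\right)\right) \frac{1}{324} = \left(0 + 11\right) \frac{1}{324} = 11 \cdot \frac{1}{324} = \frac{11}{324}$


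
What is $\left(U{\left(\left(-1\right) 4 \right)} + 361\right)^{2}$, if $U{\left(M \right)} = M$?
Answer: $127449$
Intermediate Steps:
$\left(U{\left(\left(-1\right) 4 \right)} + 361\right)^{2} = \left(\left(-1\right) 4 + 361\right)^{2} = \left(-4 + 361\right)^{2} = 357^{2} = 127449$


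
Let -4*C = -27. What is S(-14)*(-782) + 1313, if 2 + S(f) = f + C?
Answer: 17093/2 ≈ 8546.5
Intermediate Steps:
C = 27/4 (C = -¼*(-27) = 27/4 ≈ 6.7500)
S(f) = 19/4 + f (S(f) = -2 + (f + 27/4) = -2 + (27/4 + f) = 19/4 + f)
S(-14)*(-782) + 1313 = (19/4 - 14)*(-782) + 1313 = -37/4*(-782) + 1313 = 14467/2 + 1313 = 17093/2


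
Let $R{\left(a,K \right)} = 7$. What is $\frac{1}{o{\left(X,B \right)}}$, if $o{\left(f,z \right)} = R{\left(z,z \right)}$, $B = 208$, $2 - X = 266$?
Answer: $\frac{1}{7} \approx 0.14286$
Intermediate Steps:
$X = -264$ ($X = 2 - 266 = -264$)
$o{\left(f,z \right)} = 7$
$\frac{1}{o{\left(X,B \right)}} = \frac{1}{7}$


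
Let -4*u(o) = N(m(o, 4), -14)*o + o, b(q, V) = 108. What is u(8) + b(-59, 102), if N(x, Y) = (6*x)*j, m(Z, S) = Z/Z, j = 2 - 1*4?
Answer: 130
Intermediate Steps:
j = -2 (j = 2 - 4 = -2)
m(Z, S) = 1
N(x, Y) = -12*x (N(x, Y) = (6*x)*(-2) = -12*x)
u(o) = 11*o/4 (u(o) = -((-12*1)*o + o)/4 = -(-12*o + o)/4 = -(-11)*o/4 = 11*o/4)
u(8) + b(-59, 102) = (11/4)*8 + 108 = 22 + 108 = 130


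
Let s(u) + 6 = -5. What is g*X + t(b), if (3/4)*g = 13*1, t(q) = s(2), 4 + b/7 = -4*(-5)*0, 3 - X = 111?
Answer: -1883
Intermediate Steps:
s(u) = -11 (s(u) = -6 - 5 = -11)
X = -108 (X = 3 - 1*111 = 3 - 111 = -108)
b = -28 (b = -28 + 7*(-4*(-5)*0) = -28 + 7*(20*0) = -28 + 7*0 = -28 + 0 = -28)
t(q) = -11
g = 52/3 (g = 4*(13*1)/3 = (4/3)*13 = 52/3 ≈ 17.333)
g*X + t(b) = (52/3)*(-108) - 11 = -1872 - 11 = -1883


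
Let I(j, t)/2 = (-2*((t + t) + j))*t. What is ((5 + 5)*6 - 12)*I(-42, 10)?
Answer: 42240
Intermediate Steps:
I(j, t) = 2*t*(-4*t - 2*j) (I(j, t) = 2*((-2*((t + t) + j))*t) = 2*((-2*(2*t + j))*t) = 2*((-2*(j + 2*t))*t) = 2*((-4*t - 2*j)*t) = 2*(t*(-4*t - 2*j)) = 2*t*(-4*t - 2*j))
((5 + 5)*6 - 12)*I(-42, 10) = ((5 + 5)*6 - 12)*(-4*10*(-42 + 2*10)) = (10*6 - 12)*(-4*10*(-42 + 20)) = (60 - 12)*(-4*10*(-22)) = 48*880 = 42240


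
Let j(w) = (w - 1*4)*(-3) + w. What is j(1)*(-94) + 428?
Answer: -512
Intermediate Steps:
j(w) = 12 - 2*w (j(w) = (w - 4)*(-3) + w = (-4 + w)*(-3) + w = (12 - 3*w) + w = 12 - 2*w)
j(1)*(-94) + 428 = (12 - 2*1)*(-94) + 428 = (12 - 2)*(-94) + 428 = 10*(-94) + 428 = -940 + 428 = -512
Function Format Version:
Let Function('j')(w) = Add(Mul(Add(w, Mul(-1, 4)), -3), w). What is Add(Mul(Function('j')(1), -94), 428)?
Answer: -512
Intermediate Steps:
Function('j')(w) = Add(12, Mul(-2, w)) (Function('j')(w) = Add(Mul(Add(w, -4), -3), w) = Add(Mul(Add(-4, w), -3), w) = Add(Add(12, Mul(-3, w)), w) = Add(12, Mul(-2, w)))
Add(Mul(Function('j')(1), -94), 428) = Add(Mul(Add(12, Mul(-2, 1)), -94), 428) = Add(Mul(Add(12, -2), -94), 428) = Add(Mul(10, -94), 428) = Add(-940, 428) = -512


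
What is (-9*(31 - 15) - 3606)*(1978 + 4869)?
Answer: -25676250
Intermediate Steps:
(-9*(31 - 15) - 3606)*(1978 + 4869) = (-9*16 - 3606)*6847 = (-144 - 3606)*6847 = -3750*6847 = -25676250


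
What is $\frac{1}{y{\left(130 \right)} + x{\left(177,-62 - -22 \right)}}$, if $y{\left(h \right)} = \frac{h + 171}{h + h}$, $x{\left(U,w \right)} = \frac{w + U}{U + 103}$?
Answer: $\frac{728}{1199} \approx 0.60717$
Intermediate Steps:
$x{\left(U,w \right)} = \frac{U + w}{103 + U}$
$y{\left(h \right)} = \frac{171 + h}{2 h}$
$\frac{1}{y{\left(130 \right)} + x{\left(177,-62 - -22 \right)}} = \frac{1}{\frac{171 + 130}{2 \cdot 130} + \frac{177 - 40}{103 + 177}} = \frac{1}{\frac{1}{2} \cdot \frac{1}{130} \cdot 301 + \frac{177 + \left(-62 + 22\right)}{280}} = \frac{1}{\frac{301}{260} + \frac{177 - 40}{280}} = \frac{1}{\frac{301}{260} + \frac{1}{280} \cdot 137} = \frac{1}{\frac{301}{260} + \frac{137}{280}} = \frac{1}{\frac{1199}{728}} = \frac{728}{1199}$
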